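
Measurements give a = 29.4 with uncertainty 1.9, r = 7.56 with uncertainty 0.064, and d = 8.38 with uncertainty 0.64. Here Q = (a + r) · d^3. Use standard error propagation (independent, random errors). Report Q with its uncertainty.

Let u = a + r = 37.0. δu = √(δa² + δr²) = √(3.61 + 0.00410) = 1.90, so δu/u = 0.0514.
Q is then a monomial in u, d:
δQ/Q = √((δu/u)² + (3·δd/d)²) = √(0.00265 + 0.0525) = 0.235
Q = 21800, so δQ = 0.235 × 21800 = 5110.

21800 ± 5110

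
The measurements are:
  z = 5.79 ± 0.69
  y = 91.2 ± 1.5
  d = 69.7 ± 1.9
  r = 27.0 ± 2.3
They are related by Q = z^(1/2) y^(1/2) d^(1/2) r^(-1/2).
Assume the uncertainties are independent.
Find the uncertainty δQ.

Since Q is a product/quotient, work with relative uncertainties:
  (½·δz/z)² = (0.5×0.119)² = 0.00355;  (½·δy/y)² = (0.5×0.0164)² = 6.76e-05;  (½·δd/d)² = (0.5×0.0273)² = 0.000186;  (−½·δr/r)² = (-0.5×0.0852)² = 0.00181
δQ/Q = √(0.00562) = 0.0750
Q = 36.9, so δQ = 0.0750 × 36.9 = 2.77.

2.77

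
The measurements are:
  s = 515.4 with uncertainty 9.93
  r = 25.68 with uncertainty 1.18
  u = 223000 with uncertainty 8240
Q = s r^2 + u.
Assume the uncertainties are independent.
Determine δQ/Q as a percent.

Let p = s·r^2 = 339900. δp/p = √((1·δs/s)² + (2·δr/r)²) = √(0.000371 + 0.00845) = 0.0939, so δp = 31900.
Q = p + u: δQ = √(δp² + δu²) = √(1.02e+09 + 6.79e+07) = 33000
Q = 562900, so δQ/Q = 33000/562900 = 0.0586.

5.86%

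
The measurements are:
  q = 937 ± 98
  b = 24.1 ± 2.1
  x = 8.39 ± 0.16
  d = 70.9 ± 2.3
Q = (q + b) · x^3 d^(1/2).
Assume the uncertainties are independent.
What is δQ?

5.64e+05

Let u = q + b = 961. δu = √(δq² + δb²) = √(9600 + 4.41) = 98.0, so δu/u = 0.102.
Q is then a monomial in u, x, d:
δQ/Q = √((δu/u)² + (3·δx/x)² + (½·δd/d)²) = √(0.0104 + 0.00327 + 0.000263) = 0.118
Q = 4.78e+06, so δQ = 0.118 × 4.78e+06 = 5.64e+05.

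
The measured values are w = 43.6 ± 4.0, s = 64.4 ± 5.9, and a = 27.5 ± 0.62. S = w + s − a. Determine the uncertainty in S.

Each term contributes (cᵢ δxᵢ)² to (δS)²:
  (δw)² = 16.0;  (δs)² = 34.8;  (δa)² = 0.384
δS = √(51.2) = 7.16

7.16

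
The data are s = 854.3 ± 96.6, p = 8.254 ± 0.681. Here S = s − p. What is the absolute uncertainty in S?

96.6

For a sum/difference, combine absolute errors in quadrature:
  (δs)² = 9330;  (δp)² = 0.464
δS = √(9330) = 96.6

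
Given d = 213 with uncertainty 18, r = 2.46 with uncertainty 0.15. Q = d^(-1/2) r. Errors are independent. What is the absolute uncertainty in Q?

Products/powers → add relative errors in quadrature, weighted by exponent:
  (−½·δd/d)² = (-0.5×0.0845)² = 0.00179;  (1·δr/r)² = (1×0.0610)² = 0.00372
δQ/Q = √(0.00550) = 0.0742
Q = 0.169, so δQ = 0.0742 × 0.169 = 0.0125.

0.0125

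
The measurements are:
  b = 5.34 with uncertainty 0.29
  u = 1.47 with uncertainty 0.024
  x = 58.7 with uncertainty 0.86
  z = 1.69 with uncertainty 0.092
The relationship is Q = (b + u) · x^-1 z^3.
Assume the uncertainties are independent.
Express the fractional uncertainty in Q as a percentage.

Let w = b + u = 6.81. δw = √(δb² + δu²) = √(0.0841 + 0.000576) = 0.291, so δw/w = 0.0427.
Q is then a monomial in w, x, z:
δQ/Q = √((δw/w)² + (-1·δx/x)² + (3·δz/z)²) = √(0.00183 + 0.000215 + 0.0267) = 0.169

16.9%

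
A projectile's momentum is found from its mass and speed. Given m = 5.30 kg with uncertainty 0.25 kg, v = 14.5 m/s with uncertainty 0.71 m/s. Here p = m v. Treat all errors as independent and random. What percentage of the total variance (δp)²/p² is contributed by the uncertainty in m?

48.1%

(δp/p)² = (1·δm/m)² + (1·δv/v)²
  m term: (1×0.0472)² = 0.00222
  v term: (1×0.0490)² = 0.00240
Total = 0.00462. Share from m = 0.00222/0.00462 = 0.481.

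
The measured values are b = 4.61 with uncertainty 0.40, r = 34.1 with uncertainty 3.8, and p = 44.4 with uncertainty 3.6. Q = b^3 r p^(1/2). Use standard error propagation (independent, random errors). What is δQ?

6370

Relative error in a monomial: (δQ/Q)² = Σ (nᵢ · δxᵢ/xᵢ)².
  (3·δb/b)² = (3×0.0868)² = 0.0678;  (1·δr/r)² = (1×0.111)² = 0.0124;  (½·δp/p)² = (0.5×0.0811)² = 0.00164
δQ/Q = √(0.0818) = 0.286
Q = 22300, so δQ = 0.286 × 22300 = 6370.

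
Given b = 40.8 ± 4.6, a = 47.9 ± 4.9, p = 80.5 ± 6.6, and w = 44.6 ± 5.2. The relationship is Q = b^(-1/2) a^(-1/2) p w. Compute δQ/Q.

0.162

For a monomial Q ∝ b^(-1/2), a^(-1/2), p, w, fractional errors add in quadrature:
  (−½·δb/b)² = (-0.5×0.113)² = 0.00318;  (−½·δa/a)² = (-0.5×0.102)² = 0.00262;  (1·δp/p)² = (1×0.0820)² = 0.00672;  (1·δw/w)² = (1×0.117)² = 0.0136
δQ/Q = √(0.0261) = 0.162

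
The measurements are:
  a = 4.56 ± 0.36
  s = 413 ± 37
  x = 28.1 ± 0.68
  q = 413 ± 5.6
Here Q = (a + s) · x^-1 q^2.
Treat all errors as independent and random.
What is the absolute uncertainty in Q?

Let u = a + s = 418. δu = √(δa² + δs²) = √(0.130 + 1370) = 37.0, so δu/u = 0.0886.
Q is then a monomial in u, x, q:
δQ/Q = √((δu/u)² + (-1·δx/x)² + (2·δq/q)²) = √(0.00785 + 0.000586 + 0.000735) = 0.0958
Q = 2.53e+06, so δQ = 0.0958 × 2.53e+06 = 2.43e+05.

2.43e+05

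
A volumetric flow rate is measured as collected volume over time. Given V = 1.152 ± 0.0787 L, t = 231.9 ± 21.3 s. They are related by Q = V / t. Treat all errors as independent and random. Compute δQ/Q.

0.114

Relative error in a monomial: (δQ/Q)² = Σ (nᵢ · δxᵢ/xᵢ)².
  (1·δV/V)² = (1×0.0683)² = 0.00467;  (-1·δt/t)² = (-1×0.0918)² = 0.00844
δQ/Q = √(0.0131) = 0.114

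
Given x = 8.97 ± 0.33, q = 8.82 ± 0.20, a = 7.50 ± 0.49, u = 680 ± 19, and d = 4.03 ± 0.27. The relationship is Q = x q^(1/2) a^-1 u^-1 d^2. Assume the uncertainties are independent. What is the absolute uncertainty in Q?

Each factor contributes (exponent × relative error)² to (δQ/Q)²:
  (1·δx/x)² = (1×0.0368)² = 0.00135;  (½·δq/q)² = (0.5×0.0227)² = 0.000129;  (-1·δa/a)² = (-1×0.0653)² = 0.00427;  (-1·δu/u)² = (-1×0.0279)² = 0.000781;  (2·δd/d)² = (2×0.0670)² = 0.0180
δQ/Q = √(0.0245) = 0.156
Q = 0.0848, so δQ = 0.156 × 0.0848 = 0.0133.

0.0133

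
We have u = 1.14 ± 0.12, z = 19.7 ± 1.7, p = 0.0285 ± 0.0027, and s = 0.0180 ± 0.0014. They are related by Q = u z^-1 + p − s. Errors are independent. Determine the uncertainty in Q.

Let w = u·z^-1 = 0.0579. δw/w = √((1·δu/u)² + (-1·δz/z)²) = √(0.0111 + 0.00745) = 0.136, so δw = 0.00788.
Q = w + p − s: δQ = √(δw² + δp² + δs²) = √(6.2e-05 + 7.29e-06 + 1.96e-06) = 0.00844

0.00844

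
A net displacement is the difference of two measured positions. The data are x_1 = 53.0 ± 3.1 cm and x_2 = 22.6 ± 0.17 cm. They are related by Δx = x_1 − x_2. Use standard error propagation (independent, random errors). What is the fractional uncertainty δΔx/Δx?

0.102

Each term contributes (cᵢ δxᵢ)² to (δΔx)²:
  (δx_1)² = 9.61;  (δx_2)² = 0.0289
δΔx = √(9.64) = 3.10 cm
Δx = 30.4 cm, so δΔx/Δx = 3.10/30.4 = 0.102.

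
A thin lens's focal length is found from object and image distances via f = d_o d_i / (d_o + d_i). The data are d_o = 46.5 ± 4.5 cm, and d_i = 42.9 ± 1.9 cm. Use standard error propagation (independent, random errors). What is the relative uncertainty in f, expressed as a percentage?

∂f/∂d_o = (d_i/(d_o+d_i))² = 0.230;  ∂f/∂d_i = (d_o/(d_o+d_i))² = 0.271
δf = √((∂f/∂d_o · δd_o)² + (∂f/∂d_i · δd_i)²) = √(1.07 + 0.264) = 1.16 cm
f = 22.3 cm, so δf/f = 1.16/22.3 = 0.0518.

5.18%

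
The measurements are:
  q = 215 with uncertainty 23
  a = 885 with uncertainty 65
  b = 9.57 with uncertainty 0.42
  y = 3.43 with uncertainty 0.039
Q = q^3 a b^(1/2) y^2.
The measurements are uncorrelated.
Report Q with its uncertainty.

Q is a product of powers, so relative uncertainties combine in quadrature:
  (3·δq/q)² = (3×0.107)² = 0.103;  (1·δa/a)² = (1×0.0734)² = 0.00539;  (½·δb/b)² = (0.5×0.0439)² = 0.000482;  (2·δy/y)² = (2×0.0114)² = 0.000517
δQ/Q = √(0.109) = 0.331
Q = 3.2e+11, so δQ = 0.331 × 3.2e+11 = 1.06e+11.

(3.20 ± 1.06) × 10^11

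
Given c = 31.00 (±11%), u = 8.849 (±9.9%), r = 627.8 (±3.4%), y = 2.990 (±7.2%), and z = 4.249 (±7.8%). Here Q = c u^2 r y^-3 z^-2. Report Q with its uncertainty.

3158 ± 1110

Since Q is a product/quotient, work with relative uncertainties:
  (1·δc/c)² = (1×0.110)² = 0.0121;  (2·δu/u)² = (2×0.0990)² = 0.0392;  (1·δr/r)² = (1×0.0340)² = 0.00116;  (-3·δy/y)² = (-3×0.0720)² = 0.0467;  (-2·δz/z)² = (-2×0.0780)² = 0.0243
δQ/Q = √(0.123) = 0.351
Q = 3158, so δQ = 0.351 × 3158 = 1110.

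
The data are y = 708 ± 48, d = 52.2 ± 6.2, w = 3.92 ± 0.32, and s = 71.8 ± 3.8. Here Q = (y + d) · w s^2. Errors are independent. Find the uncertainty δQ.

2.27e+06

Let u = y + d = 760. δu = √(δy² + δd²) = √(2300 + 38.4) = 48.4, so δu/u = 0.0637.
Q is then a monomial in u, w, s:
δQ/Q = √((δu/u)² + (1·δw/w)² + (2·δs/s)²) = √(0.00405 + 0.00666 + 0.0112) = 0.148
Q = 1.54e+07, so δQ = 0.148 × 1.54e+07 = 2.27e+06.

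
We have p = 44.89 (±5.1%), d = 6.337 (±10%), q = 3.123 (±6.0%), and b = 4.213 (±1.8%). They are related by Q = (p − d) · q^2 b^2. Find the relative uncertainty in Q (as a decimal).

Let u = p − d = 38.55. δu = √(δp² + δd²) = √(5.24 + 0.402) = 2.38, so δu/u = 0.0616.
Q is then a monomial in u, q, b:
δQ/Q = √((δu/u)² + (2·δq/q)² + (2·δb/b)²) = √(0.00380 + 0.0144 + 0.00130) = 0.140

0.140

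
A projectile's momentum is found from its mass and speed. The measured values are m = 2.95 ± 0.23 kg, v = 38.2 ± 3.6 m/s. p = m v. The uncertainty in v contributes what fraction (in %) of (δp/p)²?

(δp/p)² = (1·δm/m)² + (1·δv/v)²
  m term: (1×0.0780)² = 0.00608
  v term: (1×0.0942)² = 0.00888
Total = 0.0150. Share from v = 0.00888/0.0150 = 0.594.

59.4%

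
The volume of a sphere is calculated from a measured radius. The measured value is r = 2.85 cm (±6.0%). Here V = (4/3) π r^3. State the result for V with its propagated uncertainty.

97.0 ± 17.5 cm^3

For a monomial V ∝ r^3, fractional errors add in quadrature:
  (3·δr/r)² = (3×0.0600)² = 0.0324
δV/V = √(0.0324) = 0.180
V = 97.0 cm^3, so δV = 0.180 × 97.0 = 17.5 cm^3.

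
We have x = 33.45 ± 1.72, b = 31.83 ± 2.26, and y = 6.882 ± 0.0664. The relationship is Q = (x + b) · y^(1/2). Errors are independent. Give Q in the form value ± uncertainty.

Let u = x + b = 65.28. δu = √(δx² + δb²) = √(2.96 + 5.11) = 2.84, so δu/u = 0.0435.
Q is then a monomial in u, y:
δQ/Q = √((δu/u)² + (½·δy/y)²) = √(0.00189 + 2.33e-05) = 0.0438
Q = 171.3, so δQ = 0.0438 × 171.3 = 7.50.

171.3 ± 7.50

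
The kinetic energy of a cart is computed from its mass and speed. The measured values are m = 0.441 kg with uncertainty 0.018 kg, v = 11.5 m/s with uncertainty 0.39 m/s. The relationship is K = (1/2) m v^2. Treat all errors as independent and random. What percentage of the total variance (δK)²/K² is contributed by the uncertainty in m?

(δK/K)² = (1·δm/m)² + (2·δv/v)²
  m term: (1×0.0408)² = 0.00167
  v term: (2×0.0339)² = 0.00460
Total = 0.00627. Share from m = 0.00167/0.00627 = 0.266.

26.6%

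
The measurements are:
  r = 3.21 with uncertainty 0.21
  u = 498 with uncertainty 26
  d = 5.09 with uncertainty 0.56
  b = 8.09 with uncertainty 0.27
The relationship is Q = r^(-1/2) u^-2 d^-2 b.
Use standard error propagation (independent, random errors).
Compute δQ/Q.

0.248

Relative error in a monomial: (δQ/Q)² = Σ (nᵢ · δxᵢ/xᵢ)².
  (−½·δr/r)² = (-0.5×0.0654)² = 0.00107;  (-2·δu/u)² = (-2×0.0522)² = 0.0109;  (-2·δd/d)² = (-2×0.110)² = 0.0484;  (1·δb/b)² = (1×0.0334)² = 0.00111
δQ/Q = √(0.0615) = 0.248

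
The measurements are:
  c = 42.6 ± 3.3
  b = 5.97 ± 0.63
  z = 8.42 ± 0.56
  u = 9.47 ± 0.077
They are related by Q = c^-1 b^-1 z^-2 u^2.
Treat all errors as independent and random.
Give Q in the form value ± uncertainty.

0.00497 ± 0.000932

Relative error in a monomial: (δQ/Q)² = Σ (nᵢ · δxᵢ/xᵢ)².
  (-1·δc/c)² = (-1×0.0775)² = 0.00600;  (-1·δb/b)² = (-1×0.106)² = 0.0111;  (-2·δz/z)² = (-2×0.0665)² = 0.0177;  (2·δu/u)² = (2×0.00813)² = 0.000264
δQ/Q = √(0.0351) = 0.187
Q = 0.00497, so δQ = 0.187 × 0.00497 = 0.000932.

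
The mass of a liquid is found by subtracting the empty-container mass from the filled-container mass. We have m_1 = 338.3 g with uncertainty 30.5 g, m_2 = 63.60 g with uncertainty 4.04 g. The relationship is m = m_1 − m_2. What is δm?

Each term contributes (cᵢ δxᵢ)² to (δm)²:
  (δm_1)² = 930;  (δm_2)² = 16.3
δm = √(947) = 30.8 g

30.8 g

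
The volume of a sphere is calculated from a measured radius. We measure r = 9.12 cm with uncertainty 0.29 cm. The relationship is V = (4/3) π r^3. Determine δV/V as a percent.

9.54%

Each factor contributes (exponent × relative error)² to (δV/V)²:
  (3·δr/r)² = (3×0.0318)² = 0.00910
δV/V = √(0.00910) = 0.0954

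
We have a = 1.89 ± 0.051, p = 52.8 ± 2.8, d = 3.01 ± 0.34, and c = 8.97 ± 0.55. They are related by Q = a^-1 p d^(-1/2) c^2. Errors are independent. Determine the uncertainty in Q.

191

Relative error in a monomial: (δQ/Q)² = Σ (nᵢ · δxᵢ/xᵢ)².
  (-1·δa/a)² = (-1×0.0270)² = 0.000728;  (1·δp/p)² = (1×0.0530)² = 0.00281;  (−½·δd/d)² = (-0.5×0.113)² = 0.00319;  (2·δc/c)² = (2×0.0613)² = 0.0150
δQ/Q = √(0.0218) = 0.148
Q = 1300, so δQ = 0.148 × 1300 = 191.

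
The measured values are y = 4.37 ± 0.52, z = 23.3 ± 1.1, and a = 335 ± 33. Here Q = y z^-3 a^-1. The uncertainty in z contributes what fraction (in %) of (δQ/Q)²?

(δQ/Q)² = (1·δy/y)² + (-3·δz/z)² + (-1·δa/a)²
  y term: (1×0.119)² = 0.0142
  z term: (-3×0.0472)² = 0.0201
  a term: (-1×0.0985)² = 0.00970
Total = 0.0439. Share from z = 0.0201/0.0439 = 0.457.

45.7%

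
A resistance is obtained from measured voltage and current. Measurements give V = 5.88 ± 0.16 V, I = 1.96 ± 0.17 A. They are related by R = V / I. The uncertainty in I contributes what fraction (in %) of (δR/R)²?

91.0%

(δR/R)² = (1·δV/V)² + (-1·δI/I)²
  V term: (1×0.0272)² = 0.000740
  I term: (-1×0.0867)² = 0.00752
Total = 0.00826. Share from I = 0.00752/0.00826 = 0.910.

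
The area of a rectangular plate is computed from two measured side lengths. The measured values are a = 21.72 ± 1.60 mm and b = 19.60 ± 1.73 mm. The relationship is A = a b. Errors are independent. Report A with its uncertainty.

425.7 ± 48.9 mm^2

For a monomial A ∝ a, b, fractional errors add in quadrature:
  (1·δa/a)² = (1×0.0737)² = 0.00543;  (1·δb/b)² = (1×0.0883)² = 0.00779
δA/A = √(0.0132) = 0.115
A = 425.7 mm^2, so δA = 0.115 × 425.7 = 48.9 mm^2.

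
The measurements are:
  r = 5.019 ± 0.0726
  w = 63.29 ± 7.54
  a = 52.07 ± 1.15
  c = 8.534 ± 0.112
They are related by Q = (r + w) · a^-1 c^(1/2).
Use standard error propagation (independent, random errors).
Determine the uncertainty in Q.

0.432

Let u = r + w = 68.31. δu = √(δr² + δw²) = √(0.00527 + 56.9) = 7.54, so δu/u = 0.110.
Q is then a monomial in u, a, c:
δQ/Q = √((δu/u)² + (-1·δa/a)² + (½·δc/c)²) = √(0.0122 + 0.000488 + 4.31e-05) = 0.113
Q = 3.832, so δQ = 0.113 × 3.832 = 0.432.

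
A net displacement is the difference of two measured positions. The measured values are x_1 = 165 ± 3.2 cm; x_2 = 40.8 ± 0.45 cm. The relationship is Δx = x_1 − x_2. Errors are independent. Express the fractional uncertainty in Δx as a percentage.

2.60%

Sums and differences: (δΔx)² = Σ (cᵢ δxᵢ)².
  (δx_1)² = 10.2;  (δx_2)² = 0.203
δΔx = √(10.4) = 3.23 cm
Δx = 124 cm, so δΔx/Δx = 3.23/124 = 0.0260.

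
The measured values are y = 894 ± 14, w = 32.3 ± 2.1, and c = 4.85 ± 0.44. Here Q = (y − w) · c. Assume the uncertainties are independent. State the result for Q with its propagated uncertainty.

4180 ± 385

Let u = y − w = 862. δu = √(δy² + δw²) = √(196 + 4.41) = 14.2, so δu/u = 0.0164.
Q is then a monomial in u, c:
δQ/Q = √((δu/u)² + (1·δc/c)²) = √(0.000270 + 0.00823) = 0.0922
Q = 4180, so δQ = 0.0922 × 4180 = 385.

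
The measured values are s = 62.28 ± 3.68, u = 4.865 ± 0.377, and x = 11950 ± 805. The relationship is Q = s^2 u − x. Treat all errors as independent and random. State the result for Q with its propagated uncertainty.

6920 ± 2790

Let p = s^2·u = 18870. δp/p = √((2·δs/s)² + (1·δu/u)²) = √(0.0140 + 0.00601) = 0.141, so δp = 2670.
Q = p − x: δQ = √(δp² + δx²) = √(7.11e+06 + 6.48e+05) = 2790
Q = 6920.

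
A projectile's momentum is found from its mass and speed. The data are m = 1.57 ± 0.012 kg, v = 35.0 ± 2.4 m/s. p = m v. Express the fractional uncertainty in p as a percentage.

6.90%

Relative error in a monomial: (δp/p)² = Σ (nᵢ · δxᵢ/xᵢ)².
  (1·δm/m)² = (1×0.00764)² = 5.84e-05;  (1·δv/v)² = (1×0.0686)² = 0.00470
δp/p = √(0.00476) = 0.0690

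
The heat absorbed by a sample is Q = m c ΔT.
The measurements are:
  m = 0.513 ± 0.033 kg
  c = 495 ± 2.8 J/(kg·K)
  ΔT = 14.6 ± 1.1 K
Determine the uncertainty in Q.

368 J

Products/powers → add relative errors in quadrature, weighted by exponent:
  (1·δm/m)² = (1×0.0643)² = 0.00414;  (1·δc/c)² = (1×0.00566)² = 3.2e-05;  (1·δΔT/ΔT)² = (1×0.0753)² = 0.00568
δQ/Q = √(0.00985) = 0.0992
Q = 3710 J, so δQ = 0.0992 × 3710 = 368 J.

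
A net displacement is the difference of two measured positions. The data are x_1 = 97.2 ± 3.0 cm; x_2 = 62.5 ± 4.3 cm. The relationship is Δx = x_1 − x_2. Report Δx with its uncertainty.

Absolute uncertainties add in quadrature for a linear combination:
  (δx_1)² = 9.00;  (δx_2)² = 18.5
δΔx = √(27.5) = 5.24 cm
Δx = 34.7 cm.

34.7 ± 5.24 cm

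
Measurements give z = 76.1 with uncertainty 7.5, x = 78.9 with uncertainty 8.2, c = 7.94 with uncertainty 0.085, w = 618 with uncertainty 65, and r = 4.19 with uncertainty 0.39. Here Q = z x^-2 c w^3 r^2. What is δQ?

1.74e+08

Products/powers → add relative errors in quadrature, weighted by exponent:
  (1·δz/z)² = (1×0.0986)² = 0.00971;  (-2·δx/x)² = (-2×0.104)² = 0.0432;  (1·δc/c)² = (1×0.0107)² = 0.000115;  (3·δw/w)² = (3×0.105)² = 0.0996;  (2·δr/r)² = (2×0.0931)² = 0.0347
δQ/Q = √(0.187) = 0.433
Q = 4.02e+08, so δQ = 0.433 × 4.02e+08 = 1.74e+08.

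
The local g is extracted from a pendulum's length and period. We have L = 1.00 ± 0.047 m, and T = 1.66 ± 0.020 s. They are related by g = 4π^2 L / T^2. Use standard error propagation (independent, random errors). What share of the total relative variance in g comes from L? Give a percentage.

79.2%

(δg/g)² = (1·δL/L)² + (-2·δT/T)²
  L term: (1×0.0470)² = 0.00221
  T term: (-2×0.0120)² = 0.000581
Total = 0.00279. Share from L = 0.00221/0.00279 = 0.792.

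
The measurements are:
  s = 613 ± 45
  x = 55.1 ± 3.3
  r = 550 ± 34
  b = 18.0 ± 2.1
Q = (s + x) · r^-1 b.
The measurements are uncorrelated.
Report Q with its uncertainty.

21.9 ± 3.24

Let u = s + x = 668. δu = √(δs² + δx²) = √(2020 + 10.9) = 45.1, so δu/u = 0.0675.
Q is then a monomial in u, r, b:
δQ/Q = √((δu/u)² + (-1·δr/r)² + (1·δb/b)²) = √(0.00456 + 0.00382 + 0.0136) = 0.148
Q = 21.9, so δQ = 0.148 × 21.9 = 3.24.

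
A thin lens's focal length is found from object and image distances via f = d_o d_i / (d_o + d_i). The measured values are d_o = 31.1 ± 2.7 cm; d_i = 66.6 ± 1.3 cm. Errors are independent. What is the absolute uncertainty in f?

1.26 cm

∂f/∂d_o = (d_i/(d_o+d_i))² = 0.465;  ∂f/∂d_i = (d_o/(d_o+d_i))² = 0.101
δf = √((∂f/∂d_o · δd_o)² + (∂f/∂d_i · δd_i)²) = √(1.57 + 0.0174) = 1.26 cm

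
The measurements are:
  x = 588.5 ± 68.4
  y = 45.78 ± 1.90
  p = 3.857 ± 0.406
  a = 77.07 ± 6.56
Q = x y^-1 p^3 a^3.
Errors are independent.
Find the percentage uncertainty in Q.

Relative error in a monomial: (δQ/Q)² = Σ (nᵢ · δxᵢ/xᵢ)².
  (1·δx/x)² = (1×0.116)² = 0.0135;  (-1·δy/y)² = (-1×0.0415)² = 0.00172;  (3·δp/p)² = (3×0.105)² = 0.0997;  (3·δa/a)² = (3×0.0851)² = 0.0652
δQ/Q = √(0.180) = 0.424

42.4%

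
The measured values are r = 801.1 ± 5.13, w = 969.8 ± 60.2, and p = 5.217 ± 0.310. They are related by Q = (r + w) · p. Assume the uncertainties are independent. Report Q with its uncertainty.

Let u = r + w = 1771. δu = √(δr² + δw²) = √(26.3 + 3620) = 60.4, so δu/u = 0.0341.
Q is then a monomial in u, p:
δQ/Q = √((δu/u)² + (1·δp/p)²) = √(0.00116 + 0.00353) = 0.0685
Q = 9239, so δQ = 0.0685 × 9239 = 633.

9239 ± 633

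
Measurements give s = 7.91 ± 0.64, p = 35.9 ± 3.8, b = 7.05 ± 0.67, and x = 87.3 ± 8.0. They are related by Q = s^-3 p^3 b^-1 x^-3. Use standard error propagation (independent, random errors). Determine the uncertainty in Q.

Relative error in a monomial: (δQ/Q)² = Σ (nᵢ · δxᵢ/xᵢ)².
  (-3·δs/s)² = (-3×0.0809)² = 0.0589;  (3·δp/p)² = (3×0.106)² = 0.101;  (-1·δb/b)² = (-1×0.0950)² = 0.00903;  (-3·δx/x)² = (-3×0.0916)² = 0.0756
δQ/Q = √(0.244) = 0.494
Q = 1.99e-05, so δQ = 0.494 × 1.99e-05 = 9.85e-06.

9.85e-06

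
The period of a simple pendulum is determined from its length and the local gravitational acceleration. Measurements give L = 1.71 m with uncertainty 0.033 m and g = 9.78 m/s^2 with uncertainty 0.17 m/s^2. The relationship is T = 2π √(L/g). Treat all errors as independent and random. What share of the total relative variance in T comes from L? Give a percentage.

55.2%

(δT/T)² = (½·δL/L)² + (−½·δg/g)²
  L term: (0.5×0.0193)² = 9.31e-05
  g term: (-0.5×0.0174)² = 7.55e-05
Total = 0.000169. Share from L = 9.31e-05/0.000169 = 0.552.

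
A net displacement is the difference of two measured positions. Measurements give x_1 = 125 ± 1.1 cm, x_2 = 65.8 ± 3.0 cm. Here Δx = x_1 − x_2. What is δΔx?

Sums and differences: (δΔx)² = Σ (cᵢ δxᵢ)².
  (δx_1)² = 1.21;  (δx_2)² = 9.00
δΔx = √(10.2) = 3.20 cm

3.20 cm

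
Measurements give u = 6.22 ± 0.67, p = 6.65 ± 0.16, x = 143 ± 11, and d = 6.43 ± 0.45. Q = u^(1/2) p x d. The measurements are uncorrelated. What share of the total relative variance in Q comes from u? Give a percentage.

(δQ/Q)² = (½·δu/u)² + (1·δp/p)² + (1·δx/x)² + (1·δd/d)²
  u term: (0.5×0.108)² = 0.00290
  p term: (1×0.0241)² = 0.000579
  x term: (1×0.0769)² = 0.00592
  d term: (1×0.0700)² = 0.00490
Total = 0.0143. Share from u = 0.00290/0.0143 = 0.203.

20.3%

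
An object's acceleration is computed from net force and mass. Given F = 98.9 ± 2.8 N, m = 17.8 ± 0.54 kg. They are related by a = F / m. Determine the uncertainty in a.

Each factor contributes (exponent × relative error)² to (δa/a)²:
  (1·δF/F)² = (1×0.0283)² = 0.000802;  (-1·δm/m)² = (-1×0.0303)² = 0.000920
δa/a = √(0.00172) = 0.0415
a = 5.56 m/s^2, so δa = 0.0415 × 5.56 = 0.231 m/s^2.

0.231 m/s^2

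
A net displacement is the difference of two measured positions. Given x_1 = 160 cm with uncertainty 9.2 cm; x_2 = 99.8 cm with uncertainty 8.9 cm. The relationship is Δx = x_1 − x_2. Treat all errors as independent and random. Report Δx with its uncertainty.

60.2 ± 12.8 cm

Each term contributes (cᵢ δxᵢ)² to (δΔx)²:
  (δx_1)² = 84.6;  (δx_2)² = 79.2
δΔx = √(164) = 12.8 cm
Δx = 60.2 cm.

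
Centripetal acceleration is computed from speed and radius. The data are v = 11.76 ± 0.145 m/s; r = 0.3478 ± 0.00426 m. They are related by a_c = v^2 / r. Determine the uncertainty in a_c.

10.9 m/s^2

Products/powers → add relative errors in quadrature, weighted by exponent:
  (2·δv/v)² = (2×0.0123)² = 0.000608;  (-1·δr/r)² = (-1×0.0122)² = 0.000150
δa_c/a_c = √(0.000758) = 0.0275
a_c = 397.6 m/s^2, so δa_c = 0.0275 × 397.6 = 10.9 m/s^2.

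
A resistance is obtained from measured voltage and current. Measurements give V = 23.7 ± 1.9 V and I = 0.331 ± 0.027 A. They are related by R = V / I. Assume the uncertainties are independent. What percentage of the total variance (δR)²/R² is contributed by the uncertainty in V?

49.1%

(δR/R)² = (1·δV/V)² + (-1·δI/I)²
  V term: (1×0.0802)² = 0.00643
  I term: (-1×0.0816)² = 0.00665
Total = 0.0131. Share from V = 0.00643/0.0131 = 0.491.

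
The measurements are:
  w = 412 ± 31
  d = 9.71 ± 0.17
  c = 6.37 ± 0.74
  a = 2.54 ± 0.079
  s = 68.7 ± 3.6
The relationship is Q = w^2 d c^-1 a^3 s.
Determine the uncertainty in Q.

For a monomial Q ∝ w^2, d, c^-1, a^3, s, fractional errors add in quadrature:
  (2·δw/w)² = (2×0.0752)² = 0.0226;  (1·δd/d)² = (1×0.0175)² = 0.000307;  (-1·δc/c)² = (-1×0.116)² = 0.0135;  (3·δa/a)² = (3×0.0311)² = 0.00871;  (1·δs/s)² = (1×0.0524)² = 0.00275
δQ/Q = √(0.0479) = 0.219
Q = 2.91e+08, so δQ = 0.219 × 2.91e+08 = 6.38e+07.

6.38e+07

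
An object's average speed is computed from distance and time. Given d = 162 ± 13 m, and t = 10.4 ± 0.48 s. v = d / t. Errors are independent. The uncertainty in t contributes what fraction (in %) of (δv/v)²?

24.9%

(δv/v)² = (1·δd/d)² + (-1·δt/t)²
  d term: (1×0.0802)² = 0.00644
  t term: (-1×0.0462)² = 0.00213
Total = 0.00857. Share from t = 0.00213/0.00857 = 0.249.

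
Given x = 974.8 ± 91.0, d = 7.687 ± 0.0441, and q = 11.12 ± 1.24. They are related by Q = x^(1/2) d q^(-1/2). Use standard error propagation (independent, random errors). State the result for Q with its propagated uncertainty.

71.97 ± 5.25

Products/powers → add relative errors in quadrature, weighted by exponent:
  (½·δx/x)² = (0.5×0.0934)² = 0.00218;  (1·δd/d)² = (1×0.00574)² = 3.29e-05;  (−½·δq/q)² = (-0.5×0.112)² = 0.00311
δQ/Q = √(0.00532) = 0.0729
Q = 71.97, so δQ = 0.0729 × 71.97 = 5.25.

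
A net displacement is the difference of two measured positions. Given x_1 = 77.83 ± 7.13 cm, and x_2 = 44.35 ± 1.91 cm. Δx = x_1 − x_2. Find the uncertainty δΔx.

7.38 cm

Each term contributes (cᵢ δxᵢ)² to (δΔx)²:
  (δx_1)² = 50.8;  (δx_2)² = 3.65
δΔx = √(54.5) = 7.38 cm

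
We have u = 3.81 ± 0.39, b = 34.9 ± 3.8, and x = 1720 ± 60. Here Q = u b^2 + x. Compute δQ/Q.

0.176

Let p = u·b^2 = 4640. δp/p = √((1·δu/u)² + (2·δb/b)²) = √(0.0105 + 0.0474) = 0.241, so δp = 1120.
Q = p + x: δQ = √(δp² + δx²) = √(1.25e+06 + 3600) = 1120
Q = 6360, so δQ/Q = 1120/6360 = 0.176.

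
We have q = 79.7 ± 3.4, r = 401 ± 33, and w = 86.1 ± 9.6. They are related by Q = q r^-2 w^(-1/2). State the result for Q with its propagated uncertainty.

(5.34 ± 0.956) × 10^-5

Relative error in a monomial: (δQ/Q)² = Σ (nᵢ · δxᵢ/xᵢ)².
  (1·δq/q)² = (1×0.0427)² = 0.00182;  (-2·δr/r)² = (-2×0.0823)² = 0.0271;  (−½·δw/w)² = (-0.5×0.111)² = 0.00311
δQ/Q = √(0.0320) = 0.179
Q = 5.34e-05, so δQ = 0.179 × 5.34e-05 = 9.56e-06.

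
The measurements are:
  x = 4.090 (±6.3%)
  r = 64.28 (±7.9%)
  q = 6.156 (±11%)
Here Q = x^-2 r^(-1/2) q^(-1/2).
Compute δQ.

0.000430

Relative error in a monomial: (δQ/Q)² = Σ (nᵢ · δxᵢ/xᵢ)².
  (-2·δx/x)² = (-2×0.0630)² = 0.0159;  (−½·δr/r)² = (-0.5×0.0790)² = 0.00156;  (−½·δq/q)² = (-0.5×0.110)² = 0.00302
δQ/Q = √(0.0205) = 0.143
Q = 0.003005, so δQ = 0.143 × 0.003005 = 0.000430.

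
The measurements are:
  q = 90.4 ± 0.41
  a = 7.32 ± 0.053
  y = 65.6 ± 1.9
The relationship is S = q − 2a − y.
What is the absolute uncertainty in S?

1.95

For a sum/difference, combine absolute errors in quadrature:
  (δq)² = 0.168;  (2·δa)² = 0.0112;  (δy)² = 3.61
δS = √(3.79) = 1.95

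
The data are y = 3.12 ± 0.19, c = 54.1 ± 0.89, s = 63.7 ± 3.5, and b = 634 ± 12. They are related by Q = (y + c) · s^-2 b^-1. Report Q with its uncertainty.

(2.22 ± 0.251) × 10^-5

Let u = y + c = 57.2. δu = √(δy² + δc²) = √(0.0361 + 0.792) = 0.910, so δu/u = 0.0159.
Q is then a monomial in u, s, b:
δQ/Q = √((δu/u)² + (-2·δs/s)² + (-1·δb/b)²) = √(0.000253 + 0.0121 + 0.000358) = 0.113
Q = 2.22e-05, so δQ = 0.113 × 2.22e-05 = 2.51e-06.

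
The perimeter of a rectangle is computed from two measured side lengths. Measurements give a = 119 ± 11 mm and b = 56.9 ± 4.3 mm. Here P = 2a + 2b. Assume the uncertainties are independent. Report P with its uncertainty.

P is a linear combination, so absolute uncertainties add in quadrature:
  (2·δa)² = 484;  (2·δb)² = 74.0
δP = √(558) = 23.6 mm
P = 352 mm.

352 ± 23.6 mm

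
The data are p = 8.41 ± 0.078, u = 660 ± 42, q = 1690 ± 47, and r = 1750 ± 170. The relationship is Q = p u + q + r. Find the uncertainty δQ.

Let w = p·u = 5550. δw/w = √((1·δp/p)² + (1·δu/u)²) = √(8.6e-05 + 0.00405) = 0.0643, so δw = 357.
Q = w + q + r: δQ = √(δw² + δq² + δr²) = √(1.27e+05 + 2210 + 28900) = 398

398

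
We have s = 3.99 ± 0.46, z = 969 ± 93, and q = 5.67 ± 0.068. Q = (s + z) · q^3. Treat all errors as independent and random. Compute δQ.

18100

Let u = s + z = 973. δu = √(δs² + δz²) = √(0.212 + 8650) = 93.0, so δu/u = 0.0956.
Q is then a monomial in u, q:
δQ/Q = √((δu/u)² + (3·δq/q)²) = √(0.00914 + 0.00129) = 0.102
Q = 1.77e+05, so δQ = 0.102 × 1.77e+05 = 18100.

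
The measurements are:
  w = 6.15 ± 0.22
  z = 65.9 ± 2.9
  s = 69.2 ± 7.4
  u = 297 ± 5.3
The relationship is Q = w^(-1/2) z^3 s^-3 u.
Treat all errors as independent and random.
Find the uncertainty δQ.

36.0

Relative error in a monomial: (δQ/Q)² = Σ (nᵢ · δxᵢ/xᵢ)².
  (−½·δw/w)² = (-0.5×0.0358)² = 0.000320;  (3·δz/z)² = (3×0.0440)² = 0.0174;  (-3·δs/s)² = (-3×0.107)² = 0.103;  (1·δu/u)² = (1×0.0178)² = 0.000318
δQ/Q = √(0.121) = 0.348
Q = 103, so δQ = 0.348 × 103 = 36.0.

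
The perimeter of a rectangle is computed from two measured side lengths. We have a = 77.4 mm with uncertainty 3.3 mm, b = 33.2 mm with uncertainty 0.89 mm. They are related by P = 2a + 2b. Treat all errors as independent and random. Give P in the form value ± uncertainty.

Sums and differences: (δP)² = Σ (cᵢ δxᵢ)².
  (2·δa)² = 43.6;  (2·δb)² = 3.17
δP = √(46.7) = 6.84 mm
P = 221 mm.

221 ± 6.84 mm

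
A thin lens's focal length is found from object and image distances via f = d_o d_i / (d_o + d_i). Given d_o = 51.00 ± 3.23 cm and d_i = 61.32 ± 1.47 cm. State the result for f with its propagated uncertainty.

27.84 ± 1.01 cm

∂f/∂d_o = (d_i/(d_o+d_i))² = 0.298;  ∂f/∂d_i = (d_o/(d_o+d_i))² = 0.206
δf = √((∂f/∂d_o · δd_o)² + (∂f/∂d_i · δd_i)²) = √(0.927 + 0.0919) = 1.01 cm
f = 27.84 cm.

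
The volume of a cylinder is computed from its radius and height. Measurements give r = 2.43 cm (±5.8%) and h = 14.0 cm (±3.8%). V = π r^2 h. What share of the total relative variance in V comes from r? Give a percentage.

(δV/V)² = (2·δr/r)² + (1·δh/h)²
  r term: (2×0.0580)² = 0.0135
  h term: (1×0.0380)² = 0.00144
Total = 0.0149. Share from r = 0.0135/0.0149 = 0.903.

90.3%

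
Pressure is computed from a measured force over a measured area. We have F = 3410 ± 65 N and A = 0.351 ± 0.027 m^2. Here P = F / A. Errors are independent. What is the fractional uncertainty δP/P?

0.0792

For a monomial P ∝ F, A^-1, fractional errors add in quadrature:
  (1·δF/F)² = (1×0.0191)² = 0.000363;  (-1·δA/A)² = (-1×0.0769)² = 0.00592
δP/P = √(0.00628) = 0.0792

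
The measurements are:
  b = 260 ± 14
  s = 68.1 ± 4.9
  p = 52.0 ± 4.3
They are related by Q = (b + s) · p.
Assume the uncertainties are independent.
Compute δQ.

1610

Let u = b + s = 328. δu = √(δb² + δs²) = √(196 + 24.0) = 14.8, so δu/u = 0.0452.
Q is then a monomial in u, p:
δQ/Q = √((δu/u)² + (1·δp/p)²) = √(0.00204 + 0.00684) = 0.0942
Q = 17100, so δQ = 0.0942 × 17100 = 1610.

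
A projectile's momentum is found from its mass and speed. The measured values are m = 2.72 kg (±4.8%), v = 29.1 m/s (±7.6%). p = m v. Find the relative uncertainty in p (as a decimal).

0.0899

Each factor contributes (exponent × relative error)² to (δp/p)²:
  (1·δm/m)² = (1×0.0480)² = 0.00230;  (1·δv/v)² = (1×0.0760)² = 0.00578
δp/p = √(0.00808) = 0.0899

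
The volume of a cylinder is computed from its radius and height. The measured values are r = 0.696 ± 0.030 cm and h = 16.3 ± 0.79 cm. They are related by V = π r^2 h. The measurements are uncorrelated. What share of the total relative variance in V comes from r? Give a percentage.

(δV/V)² = (2·δr/r)² + (1·δh/h)²
  r term: (2×0.0431)² = 0.00743
  h term: (1×0.0485)² = 0.00235
Total = 0.00978. Share from r = 0.00743/0.00978 = 0.760.

76.0%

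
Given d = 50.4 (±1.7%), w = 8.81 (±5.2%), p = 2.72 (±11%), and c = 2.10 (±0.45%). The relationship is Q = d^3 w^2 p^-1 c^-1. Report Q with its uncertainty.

(1.74 ± 0.278) × 10^6

Products/powers → add relative errors in quadrature, weighted by exponent:
  (3·δd/d)² = (3×0.0170)² = 0.00260;  (2·δw/w)² = (2×0.0520)² = 0.0108;  (-1·δp/p)² = (-1×0.110)² = 0.0121;  (-1·δc/c)² = (-1×0.00450)² = 2.03e-05
δQ/Q = √(0.0255) = 0.160
Q = 1.74e+06, so δQ = 0.160 × 1.74e+06 = 2.78e+05.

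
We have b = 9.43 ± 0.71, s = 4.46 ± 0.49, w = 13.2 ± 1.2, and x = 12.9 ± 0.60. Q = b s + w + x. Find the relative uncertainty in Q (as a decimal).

Let p = b·s = 42.1. δp/p = √((1·δb/b)² + (1·δs/s)²) = √(0.00567 + 0.0121) = 0.133, so δp = 5.60.
Q = p + w + x: δQ = √(δp² + δw² + δx²) = √(31.4 + 1.44 + 0.360) = 5.76
Q = 68.2, so δQ/Q = 5.76/68.2 = 0.0845.

0.0845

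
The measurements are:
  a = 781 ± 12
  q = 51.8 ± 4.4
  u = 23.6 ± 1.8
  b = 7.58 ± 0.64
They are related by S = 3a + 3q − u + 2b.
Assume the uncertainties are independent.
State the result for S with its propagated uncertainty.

2490 ± 38.4

For a sum/difference, combine absolute errors in quadrature:
  (3·δa)² = 1300;  (3·δq)² = 174;  (δu)² = 3.24;  (2·δb)² = 1.64
δS = √(1480) = 38.4
S = 2490.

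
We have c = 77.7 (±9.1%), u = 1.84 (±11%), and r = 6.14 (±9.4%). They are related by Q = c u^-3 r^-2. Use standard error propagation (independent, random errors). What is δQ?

0.129

Q is a product of powers, so relative uncertainties combine in quadrature:
  (1·δc/c)² = (1×0.0910)² = 0.00828;  (-3·δu/u)² = (-3×0.110)² = 0.109;  (-2·δr/r)² = (-2×0.0940)² = 0.0353
δQ/Q = √(0.153) = 0.391
Q = 0.331, so δQ = 0.391 × 0.331 = 0.129.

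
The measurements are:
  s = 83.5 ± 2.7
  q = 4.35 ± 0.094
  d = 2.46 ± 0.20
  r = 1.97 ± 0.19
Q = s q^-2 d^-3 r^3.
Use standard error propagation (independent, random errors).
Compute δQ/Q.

Relative error in a monomial: (δQ/Q)² = Σ (nᵢ · δxᵢ/xᵢ)².
  (1·δs/s)² = (1×0.0323)² = 0.00105;  (-2·δq/q)² = (-2×0.0216)² = 0.00187;  (-3·δd/d)² = (-3×0.0813)² = 0.0595;  (3·δr/r)² = (3×0.0964)² = 0.0837
δQ/Q = √(0.146) = 0.382

0.382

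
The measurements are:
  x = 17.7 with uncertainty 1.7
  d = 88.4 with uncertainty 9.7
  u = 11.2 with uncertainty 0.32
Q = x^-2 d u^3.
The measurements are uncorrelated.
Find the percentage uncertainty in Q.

23.7%

Products/powers → add relative errors in quadrature, weighted by exponent:
  (-2·δx/x)² = (-2×0.0960)² = 0.0369;  (1·δd/d)² = (1×0.110)² = 0.0120;  (3·δu/u)² = (3×0.0286)² = 0.00735
δQ/Q = √(0.0563) = 0.237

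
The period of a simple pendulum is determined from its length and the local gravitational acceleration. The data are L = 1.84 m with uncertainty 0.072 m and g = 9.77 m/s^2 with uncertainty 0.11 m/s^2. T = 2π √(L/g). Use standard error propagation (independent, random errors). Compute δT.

0.0555 s

For a monomial T ∝ L^(1/2), g^(-1/2), fractional errors add in quadrature:
  (½·δL/L)² = (0.5×0.0391)² = 0.000383;  (−½·δg/g)² = (-0.5×0.0113)² = 3.17e-05
δT/T = √(0.000414) = 0.0204
T = 2.73 s, so δT = 0.0204 × 2.73 = 0.0555 s.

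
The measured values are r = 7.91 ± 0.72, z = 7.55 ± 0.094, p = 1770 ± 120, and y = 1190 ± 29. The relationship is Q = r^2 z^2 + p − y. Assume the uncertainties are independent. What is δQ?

667

Let w = r^2·z^2 = 3570. δw/w = √((2·δr/r)² + (2·δz/z)²) = √(0.0331 + 0.000620) = 0.184, so δw = 655.
Q = w + p − y: δQ = √(δw² + δp² + δy²) = √(4.29e+05 + 14400 + 841) = 667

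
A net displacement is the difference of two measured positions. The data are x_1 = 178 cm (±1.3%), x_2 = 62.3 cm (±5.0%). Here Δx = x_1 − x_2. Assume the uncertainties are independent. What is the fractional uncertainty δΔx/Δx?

Sums and differences: (δΔx)² = Σ (cᵢ δxᵢ)².
  (δx_1)² = 5.35;  (δx_2)² = 9.70
δΔx = √(15.1) = 3.88 cm
Δx = 116 cm, so δΔx/Δx = 3.88/116 = 0.0335.

0.0335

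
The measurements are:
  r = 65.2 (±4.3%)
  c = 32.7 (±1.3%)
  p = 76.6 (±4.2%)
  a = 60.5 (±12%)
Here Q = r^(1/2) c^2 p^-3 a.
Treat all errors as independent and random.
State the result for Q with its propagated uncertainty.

1.16 ± 0.206

Since Q is a product/quotient, work with relative uncertainties:
  (½·δr/r)² = (0.5×0.0430)² = 0.000462;  (2·δc/c)² = (2×0.0130)² = 0.000676;  (-3·δp/p)² = (-3×0.0420)² = 0.0159;  (1·δa/a)² = (1×0.120)² = 0.0144
δQ/Q = √(0.0314) = 0.177
Q = 1.16, so δQ = 0.177 × 1.16 = 0.206.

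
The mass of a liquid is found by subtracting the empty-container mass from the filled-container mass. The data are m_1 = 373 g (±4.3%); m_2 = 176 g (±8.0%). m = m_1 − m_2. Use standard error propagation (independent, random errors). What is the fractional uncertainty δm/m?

0.108

Absolute uncertainties add in quadrature for a linear combination:
  (δm_1)² = 257;  (δm_2)² = 198
δm = √(455) = 21.3 g
m = 197 g, so δm/m = 21.3/197 = 0.108.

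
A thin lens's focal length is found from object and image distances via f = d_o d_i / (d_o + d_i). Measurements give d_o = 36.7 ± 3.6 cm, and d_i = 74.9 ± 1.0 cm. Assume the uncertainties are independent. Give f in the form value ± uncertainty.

∂f/∂d_o = (d_i/(d_o+d_i))² = 0.450;  ∂f/∂d_i = (d_o/(d_o+d_i))² = 0.108
δf = √((∂f/∂d_o · δd_o)² + (∂f/∂d_i · δd_i)²) = √(2.63 + 0.0117) = 1.63 cm
f = 24.6 cm.

24.6 ± 1.63 cm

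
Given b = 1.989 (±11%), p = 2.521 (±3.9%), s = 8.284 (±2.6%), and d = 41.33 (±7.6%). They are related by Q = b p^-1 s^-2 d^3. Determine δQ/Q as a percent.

Each factor contributes (exponent × relative error)² to (δQ/Q)²:
  (1·δb/b)² = (1×0.110)² = 0.0121;  (-1·δp/p)² = (-1×0.0390)² = 0.00152;  (-2·δs/s)² = (-2×0.0260)² = 0.00270;  (3·δd/d)² = (3×0.0760)² = 0.0520
δQ/Q = √(0.0683) = 0.261

26.1%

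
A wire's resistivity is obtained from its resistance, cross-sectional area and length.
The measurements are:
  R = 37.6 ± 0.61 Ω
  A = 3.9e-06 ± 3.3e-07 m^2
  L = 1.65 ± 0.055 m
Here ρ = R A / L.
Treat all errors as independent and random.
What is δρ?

For a monomial ρ ∝ R, A, L^-1, fractional errors add in quadrature:
  (1·δR/R)² = (1×0.0162)² = 0.000263;  (1·δA/A)² = (1×0.0846)² = 0.00716;  (-1·δL/L)² = (-1×0.0333)² = 0.00111
δρ/ρ = √(0.00853) = 0.0924
ρ = 8.89e-05 Ω·m, so δρ = 0.0924 × 8.89e-05 = 8.21e-06 Ω·m.

8.21e-06 Ω·m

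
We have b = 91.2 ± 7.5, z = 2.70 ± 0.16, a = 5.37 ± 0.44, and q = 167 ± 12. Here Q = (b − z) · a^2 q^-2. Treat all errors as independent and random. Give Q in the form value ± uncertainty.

0.0915 ± 0.0214

Let u = b − z = 88.5. δu = √(δb² + δz²) = √(56.2 + 0.0256) = 7.50, so δu/u = 0.0848.
Q is then a monomial in u, a, q:
δQ/Q = √((δu/u)² + (2·δa/a)² + (-2·δq/q)²) = √(0.00719 + 0.0269 + 0.0207) = 0.234
Q = 0.0915, so δQ = 0.234 × 0.0915 = 0.0214.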